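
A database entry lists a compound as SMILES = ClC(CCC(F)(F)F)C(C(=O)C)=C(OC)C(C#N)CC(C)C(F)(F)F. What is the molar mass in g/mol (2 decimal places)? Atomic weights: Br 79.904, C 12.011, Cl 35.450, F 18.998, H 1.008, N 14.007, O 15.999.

393.75 g/mol

First, the molecular formula is C15H18ClF6NO2 (counting implicit H from valence).
  C: 15 × 12.011 = 180.165
  Cl: 1 × 35.450 = 35.450
  F: 6 × 18.998 = 113.988
  H: 18 × 1.008 = 18.144
  N: 1 × 14.007 = 14.007
  O: 2 × 15.999 = 31.998
Sum: 15×12.011 + 1×35.450 + 6×18.998 + 18×1.008 + 1×14.007 + 2×15.999 = 393.752 → 393.75 g/mol.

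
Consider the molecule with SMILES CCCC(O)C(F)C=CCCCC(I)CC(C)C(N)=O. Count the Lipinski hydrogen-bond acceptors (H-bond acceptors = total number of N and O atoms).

3

N atoms: 1; O atoms: 2.
Lipinski HBA = 1 + 2 = 3.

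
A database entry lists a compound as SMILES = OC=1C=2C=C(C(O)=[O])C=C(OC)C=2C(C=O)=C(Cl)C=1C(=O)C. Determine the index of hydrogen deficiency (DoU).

Molecular formula: C15H11ClO6.
DoU = (2C + 2 + N − H − X) / 2, where X is the halogen count and O/S are ignored.
    = (2·15 + 2 + 0 − 11 − 1) / 2 = 20 / 2 = 10.

10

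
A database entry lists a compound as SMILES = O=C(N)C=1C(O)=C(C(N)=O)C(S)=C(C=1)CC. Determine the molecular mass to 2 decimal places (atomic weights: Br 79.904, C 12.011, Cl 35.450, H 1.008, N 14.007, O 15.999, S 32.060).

240.28 g/mol

First, the molecular formula is C10H12N2O3S (counting implicit H from valence).
  C: 10 × 12.011 = 120.110
  H: 12 × 1.008 = 12.096
  N: 2 × 14.007 = 28.014
  O: 3 × 15.999 = 47.997
  S: 1 × 32.060 = 32.060
Sum: 10×12.011 + 12×1.008 + 2×14.007 + 3×15.999 + 1×32.060 = 240.277 → 240.28 g/mol.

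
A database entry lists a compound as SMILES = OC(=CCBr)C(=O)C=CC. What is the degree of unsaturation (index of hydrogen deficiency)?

3

Degree of unsaturation = (number of rings) + (number of π bonds).
Ring closures in the SMILES: 0.
π bonds: 3 double bonds (each 1 DoU) → 3 DoU from unsaturation.
Total DoU = 0 + 3 = 3.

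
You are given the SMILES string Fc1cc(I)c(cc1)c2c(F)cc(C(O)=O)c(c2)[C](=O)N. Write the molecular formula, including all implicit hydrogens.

Walk through each heavy atom and fill implicit hydrogens from standard valence (C 4, N 3, O 2, S 2, halogen 1); for lowercase aromatic atoms, an aromatic c carries 1 H when it has two neighbours and 0 H with three, and aromatic n carries 0 H:
  atom 1: F (halogen, monovalent) → 0 H
  atom 2: aromatic c, 3 neighbours → 0 H
  atom 3: aromatic c, 2 neighbours → 1 H
  atom 4: aromatic c, 3 neighbours → 0 H
  atom 5: I (halogen, monovalent) → 0 H
  atom 6: aromatic c, 3 neighbours → 0 H
  atom 7: aromatic c, 2 neighbours → 1 H
  atom 8: aromatic c, 2 neighbours → 1 H
  atom 9: aromatic c, 3 neighbours → 0 H
  atom 10: aromatic c, 3 neighbours → 0 H
  atom 11: F (halogen, monovalent) → 0 H
  atom 12: aromatic c, 2 neighbours → 1 H
  atom 13: aromatic c, 3 neighbours → 0 H
  atom 14: C, bond orders sum to 4 (valence 4) → 0 H
  atom 15: O, bond orders sum to 1 (valence 2) → 1 H
  atom 16: O, bond orders sum to 2 (valence 2) → 0 H
  atom 17: aromatic c, 3 neighbours → 0 H
  atom 18: aromatic c, 2 neighbours → 1 H
  atom 19: C with explicit H count 0
  atom 20: O, bond orders sum to 2 (valence 2) → 0 H
  atom 21: N, bond orders sum to 1 (valence 3) → 2 H
Totals → C:14, H:8, F:2, I:1, N:1, O:3.
In Hill order: C14H8F2INO3.

C14H8F2INO3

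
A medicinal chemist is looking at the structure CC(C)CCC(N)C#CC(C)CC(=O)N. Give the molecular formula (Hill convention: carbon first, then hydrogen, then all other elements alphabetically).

Walk through each heavy atom and fill implicit hydrogens from standard valence (C 4, N 3, O 2, S 2, halogen 1):
  atom 1: C, bond orders sum to 1 (valence 4) → 3 H
  atom 2: C, bond orders sum to 3 (valence 4) → 1 H
  atom 3: C, bond orders sum to 1 (valence 4) → 3 H
  atom 4: C, bond orders sum to 2 (valence 4) → 2 H
  atom 5: C, bond orders sum to 2 (valence 4) → 2 H
  atom 6: C, bond orders sum to 3 (valence 4) → 1 H
  atom 7: N, bond orders sum to 1 (valence 3) → 2 H
  atom 8: C, bond orders sum to 4 (valence 4) → 0 H
  atom 9: C, bond orders sum to 4 (valence 4) → 0 H
  atom 10: C, bond orders sum to 3 (valence 4) → 1 H
  atom 11: C, bond orders sum to 1 (valence 4) → 3 H
  atom 12: C, bond orders sum to 2 (valence 4) → 2 H
  atom 13: C, bond orders sum to 4 (valence 4) → 0 H
  atom 14: O, bond orders sum to 2 (valence 2) → 0 H
  atom 15: N, bond orders sum to 1 (valence 3) → 2 H
Totals → C:12, H:22, N:2, O:1.
In Hill order: C12H22N2O.

C12H22N2O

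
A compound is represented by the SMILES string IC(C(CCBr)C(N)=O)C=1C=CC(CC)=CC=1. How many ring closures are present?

In SMILES, each pair of matching ring-closure digits denotes one ring-closing bond; the number of such bonds equals the number of independent rings.
Ring-closure bonds here: 1.

1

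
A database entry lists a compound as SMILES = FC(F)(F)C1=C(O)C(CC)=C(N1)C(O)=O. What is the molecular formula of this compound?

C8H8F3NO3

Walk through each heavy atom and fill implicit hydrogens from standard valence (C 4, N 3, O 2, S 2, halogen 1):
  atom 1: F (halogen, monovalent) → 0 H
  atom 2: C, bond orders sum to 4 (valence 4) → 0 H
  atom 3: F (halogen, monovalent) → 0 H
  atom 4: F (halogen, monovalent) → 0 H
  atom 5: C, bond orders sum to 4 (valence 4) → 0 H
  atom 6: C, bond orders sum to 4 (valence 4) → 0 H
  atom 7: O, bond orders sum to 1 (valence 2) → 1 H
  atom 8: C, bond orders sum to 4 (valence 4) → 0 H
  atom 9: C, bond orders sum to 2 (valence 4) → 2 H
  atom 10: C, bond orders sum to 1 (valence 4) → 3 H
  atom 11: C, bond orders sum to 4 (valence 4) → 0 H
  atom 12: N, bond orders sum to 2 (valence 3) → 1 H
  atom 13: C, bond orders sum to 4 (valence 4) → 0 H
  atom 14: O, bond orders sum to 1 (valence 2) → 1 H
  atom 15: O, bond orders sum to 2 (valence 2) → 0 H
Totals → C:8, H:8, F:3, N:1, O:3.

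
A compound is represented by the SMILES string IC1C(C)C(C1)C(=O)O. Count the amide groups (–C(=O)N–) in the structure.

0

Scan the SMILES for the amide motif — none present.
Groups that are present: 1 carboxylic acid.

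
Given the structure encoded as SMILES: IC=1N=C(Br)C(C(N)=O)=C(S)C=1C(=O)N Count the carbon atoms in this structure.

7

Count every carbon token in the SMILES (each C, including those in ring-closure positions and inside branches).
Carbon count: 7.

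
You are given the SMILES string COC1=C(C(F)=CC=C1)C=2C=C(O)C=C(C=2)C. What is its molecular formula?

C14H13FO2

Walk through each heavy atom and fill implicit hydrogens from standard valence (C 4, N 3, O 2, S 2, halogen 1):
  atom 1: C, bond orders sum to 1 (valence 4) → 3 H
  atom 2: O, bond orders sum to 2 (valence 2) → 0 H
  atom 3: C, bond orders sum to 4 (valence 4) → 0 H
  atom 4: C, bond orders sum to 4 (valence 4) → 0 H
  atom 5: C, bond orders sum to 4 (valence 4) → 0 H
  atom 6: F (halogen, monovalent) → 0 H
  atom 7: C, bond orders sum to 3 (valence 4) → 1 H
  atom 8: C, bond orders sum to 3 (valence 4) → 1 H
  atom 9: C, bond orders sum to 3 (valence 4) → 1 H
  atom 10: C, bond orders sum to 4 (valence 4) → 0 H
  atom 11: C, bond orders sum to 3 (valence 4) → 1 H
  atom 12: C, bond orders sum to 4 (valence 4) → 0 H
  atom 13: O, bond orders sum to 1 (valence 2) → 1 H
  atom 14: C, bond orders sum to 3 (valence 4) → 1 H
  atom 15: C, bond orders sum to 4 (valence 4) → 0 H
  atom 16: C, bond orders sum to 3 (valence 4) → 1 H
  atom 17: C, bond orders sum to 1 (valence 4) → 3 H
Totals → C:14, H:13, F:1, O:2.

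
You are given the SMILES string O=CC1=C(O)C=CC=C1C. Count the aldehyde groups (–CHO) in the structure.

The aldehyde motif appears at heavy-atom position 2 in the SMILES.
Other groups present: 1 hydroxyl.
Aldehyde count: 1.

1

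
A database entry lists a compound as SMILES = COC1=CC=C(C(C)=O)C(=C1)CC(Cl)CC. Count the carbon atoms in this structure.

13

Count every carbon token in the SMILES (each C, including those in ring-closure positions and inside branches).
Carbon count: 13.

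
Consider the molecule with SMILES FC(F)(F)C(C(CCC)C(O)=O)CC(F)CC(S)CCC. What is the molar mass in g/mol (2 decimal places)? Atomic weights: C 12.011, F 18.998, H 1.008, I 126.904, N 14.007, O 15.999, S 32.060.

332.40 g/mol

First, the molecular formula is C14H24F4O2S (counting implicit H from valence).
  C: 14 × 12.011 = 168.154
  F: 4 × 18.998 = 75.992
  H: 24 × 1.008 = 24.192
  O: 2 × 15.999 = 31.998
  S: 1 × 32.060 = 32.060
Sum: 14×12.011 + 4×18.998 + 24×1.008 + 2×15.999 + 1×32.060 = 332.396 → 332.40 g/mol.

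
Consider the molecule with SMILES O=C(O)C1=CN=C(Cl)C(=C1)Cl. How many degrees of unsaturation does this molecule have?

Molecular formula: C6H3Cl2NO2.
DoU = (2C + 2 + N − H − X) / 2, where X is the halogen count and O/S are ignored.
    = (2·6 + 2 + 1 − 3 − 2) / 2 = 10 / 2 = 5.

5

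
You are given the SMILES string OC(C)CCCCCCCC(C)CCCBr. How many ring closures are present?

In SMILES, each pair of matching ring-closure digits denotes one ring-closing bond; the number of such bonds equals the number of independent rings.
Ring-closure bonds here: 0.

0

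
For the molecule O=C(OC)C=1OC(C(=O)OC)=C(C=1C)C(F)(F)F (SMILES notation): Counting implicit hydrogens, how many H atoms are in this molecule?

Walk through each heavy atom and fill implicit hydrogens from standard valence (C 4, N 3, O 2, S 2, halogen 1):
  atom 1: O, bond orders sum to 2 (valence 2) → 0 H
  atom 2: C, bond orders sum to 4 (valence 4) → 0 H
  atom 3: O, bond orders sum to 2 (valence 2) → 0 H
  atom 4: C, bond orders sum to 1 (valence 4) → 3 H
  atom 5: C, bond orders sum to 4 (valence 4) → 0 H
  atom 6: O, bond orders sum to 2 (valence 2) → 0 H
  atom 7: C, bond orders sum to 4 (valence 4) → 0 H
  atom 8: C, bond orders sum to 4 (valence 4) → 0 H
  atom 9: O, bond orders sum to 2 (valence 2) → 0 H
  atom 10: O, bond orders sum to 2 (valence 2) → 0 H
  atom 11: C, bond orders sum to 1 (valence 4) → 3 H
  atom 12: C, bond orders sum to 4 (valence 4) → 0 H
  atom 13: C, bond orders sum to 4 (valence 4) → 0 H
  atom 14: C, bond orders sum to 1 (valence 4) → 3 H
  atom 15: C, bond orders sum to 4 (valence 4) → 0 H
  atom 16: F (halogen, monovalent) → 0 H
  atom 17: F (halogen, monovalent) → 0 H
  atom 18: F (halogen, monovalent) → 0 H
Total hydrogens: 9.

9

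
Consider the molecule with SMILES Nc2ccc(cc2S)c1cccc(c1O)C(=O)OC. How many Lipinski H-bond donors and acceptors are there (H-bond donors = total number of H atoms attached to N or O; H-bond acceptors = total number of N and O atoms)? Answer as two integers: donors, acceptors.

3, 4

Donors: find every N or O and count the H atoms it carries.
  atom 1 (N): bond orders sum to 1 → 2 H
  atom 15 (O): bond orders sum to 1 → 1 H
  atom 17 (O): bond orders sum to 2 → 0 H
  atom 18 (O): bond orders sum to 2 → 0 H
Lipinski HBD = 3.
Acceptors: N atoms = 1, O atoms = 3 → HBA = 4.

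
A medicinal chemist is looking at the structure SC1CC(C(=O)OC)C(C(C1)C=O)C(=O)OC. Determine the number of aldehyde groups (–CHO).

1

The aldehyde motif appears at heavy-atom position 12 in the SMILES.
Other groups present: 2 ester, 1 thiol.
Aldehyde count: 1.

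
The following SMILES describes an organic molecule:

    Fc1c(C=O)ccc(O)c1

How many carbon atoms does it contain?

Count every carbon token in the SMILES (each C, including those in ring-closure positions and inside branches).
Carbon count: 7.

7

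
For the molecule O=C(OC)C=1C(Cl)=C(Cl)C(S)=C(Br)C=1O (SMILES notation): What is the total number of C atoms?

8

Count every carbon token in the SMILES (each C, including those in ring-closure positions and inside branches).
Carbon count: 8.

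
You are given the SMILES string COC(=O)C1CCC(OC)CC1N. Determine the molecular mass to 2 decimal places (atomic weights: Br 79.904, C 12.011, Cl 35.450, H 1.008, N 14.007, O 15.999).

187.24 g/mol

First, the molecular formula is C9H17NO3 (counting implicit H from valence).
  C: 9 × 12.011 = 108.099
  H: 17 × 1.008 = 17.136
  N: 1 × 14.007 = 14.007
  O: 3 × 15.999 = 47.997
Sum: 9×12.011 + 17×1.008 + 1×14.007 + 3×15.999 = 187.239 → 187.24 g/mol.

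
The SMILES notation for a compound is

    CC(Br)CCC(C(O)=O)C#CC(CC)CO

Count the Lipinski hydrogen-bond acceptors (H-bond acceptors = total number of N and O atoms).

3

N atoms: 0; O atoms: 3.
Lipinski HBA = 0 + 3 = 3.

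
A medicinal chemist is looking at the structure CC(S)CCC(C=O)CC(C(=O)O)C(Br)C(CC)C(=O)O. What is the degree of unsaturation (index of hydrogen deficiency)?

Molecular formula: C14H23BrO5S.
DoU = (2C + 2 + N − H − X) / 2, where X is the halogen count and O/S are ignored.
    = (2·14 + 2 + 0 − 23 − 1) / 2 = 6 / 2 = 3.

3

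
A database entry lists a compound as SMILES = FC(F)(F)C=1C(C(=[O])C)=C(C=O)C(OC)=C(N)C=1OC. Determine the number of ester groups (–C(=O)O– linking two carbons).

0

Scan the SMILES for the ester motif — none present.
Groups that are present: 1 aldehyde, 2 ether, 1 ketone, 1 primary amine.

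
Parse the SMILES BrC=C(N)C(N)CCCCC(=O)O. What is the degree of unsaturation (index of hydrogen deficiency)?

Degree of unsaturation = (number of rings) + (number of π bonds).
Ring closures in the SMILES: 0.
π bonds: 2 double bonds (each 1 DoU) → 2 DoU from unsaturation.
Total DoU = 0 + 2 = 2.

2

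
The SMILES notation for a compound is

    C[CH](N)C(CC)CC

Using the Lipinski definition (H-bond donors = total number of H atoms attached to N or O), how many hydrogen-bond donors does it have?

Donors: find every N or O and count the H atoms it carries.
  atom 3 (N): bond orders sum to 1 → 2 H
Lipinski HBD = 2.

2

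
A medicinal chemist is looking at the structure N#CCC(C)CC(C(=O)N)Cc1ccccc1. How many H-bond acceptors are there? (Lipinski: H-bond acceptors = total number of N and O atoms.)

3

N atoms: 2; O atoms: 1.
Lipinski HBA = 2 + 1 = 3.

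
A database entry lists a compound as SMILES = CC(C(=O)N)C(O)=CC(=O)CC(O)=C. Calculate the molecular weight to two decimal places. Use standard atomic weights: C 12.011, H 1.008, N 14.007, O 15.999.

199.21 g/mol

First, the molecular formula is C9H13NO4 (counting implicit H from valence).
  C: 9 × 12.011 = 108.099
  H: 13 × 1.008 = 13.104
  N: 1 × 14.007 = 14.007
  O: 4 × 15.999 = 63.996
Sum: 9×12.011 + 13×1.008 + 1×14.007 + 4×15.999 = 199.206 → 199.21 g/mol.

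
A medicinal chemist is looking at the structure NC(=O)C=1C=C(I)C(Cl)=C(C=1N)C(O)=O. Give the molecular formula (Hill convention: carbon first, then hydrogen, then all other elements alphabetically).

C8H6ClIN2O3

Walk through each heavy atom and fill implicit hydrogens from standard valence (C 4, N 3, O 2, S 2, halogen 1):
  atom 1: N, bond orders sum to 1 (valence 3) → 2 H
  atom 2: C, bond orders sum to 4 (valence 4) → 0 H
  atom 3: O, bond orders sum to 2 (valence 2) → 0 H
  atom 4: C, bond orders sum to 4 (valence 4) → 0 H
  atom 5: C, bond orders sum to 3 (valence 4) → 1 H
  atom 6: C, bond orders sum to 4 (valence 4) → 0 H
  atom 7: I (halogen, monovalent) → 0 H
  atom 8: C, bond orders sum to 4 (valence 4) → 0 H
  atom 9: Cl (halogen, monovalent) → 0 H
  atom 10: C, bond orders sum to 4 (valence 4) → 0 H
  atom 11: C, bond orders sum to 4 (valence 4) → 0 H
  atom 12: N, bond orders sum to 1 (valence 3) → 2 H
  atom 13: C, bond orders sum to 4 (valence 4) → 0 H
  atom 14: O, bond orders sum to 1 (valence 2) → 1 H
  atom 15: O, bond orders sum to 2 (valence 2) → 0 H
Totals → C:8, H:6, Cl:1, I:1, N:2, O:3.
In Hill order: C8H6ClIN2O3.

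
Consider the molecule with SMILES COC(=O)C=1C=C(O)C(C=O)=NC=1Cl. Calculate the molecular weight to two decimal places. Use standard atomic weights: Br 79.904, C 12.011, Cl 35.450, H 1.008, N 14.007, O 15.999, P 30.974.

First, the molecular formula is C8H6ClNO4 (counting implicit H from valence).
  C: 8 × 12.011 = 96.088
  Cl: 1 × 35.450 = 35.450
  H: 6 × 1.008 = 6.048
  N: 1 × 14.007 = 14.007
  O: 4 × 15.999 = 63.996
Sum: 8×12.011 + 1×35.450 + 6×1.008 + 1×14.007 + 4×15.999 = 215.589 → 215.59 g/mol.

215.59 g/mol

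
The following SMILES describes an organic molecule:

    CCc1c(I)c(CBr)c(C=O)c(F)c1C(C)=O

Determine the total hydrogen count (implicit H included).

Walk through each heavy atom and fill implicit hydrogens from standard valence (C 4, N 3, O 2, S 2, halogen 1); for lowercase aromatic atoms, an aromatic c carries 1 H when it has two neighbours and 0 H with three, and aromatic n carries 0 H:
  atom 1: C, bond orders sum to 1 (valence 4) → 3 H
  atom 2: C, bond orders sum to 2 (valence 4) → 2 H
  atom 3: aromatic c, 3 neighbours → 0 H
  atom 4: aromatic c, 3 neighbours → 0 H
  atom 5: I (halogen, monovalent) → 0 H
  atom 6: aromatic c, 3 neighbours → 0 H
  atom 7: C, bond orders sum to 2 (valence 4) → 2 H
  atom 8: Br (halogen, monovalent) → 0 H
  atom 9: aromatic c, 3 neighbours → 0 H
  atom 10: C, bond orders sum to 3 (valence 4) → 1 H
  atom 11: O, bond orders sum to 2 (valence 2) → 0 H
  atom 12: aromatic c, 3 neighbours → 0 H
  atom 13: F (halogen, monovalent) → 0 H
  atom 14: aromatic c, 3 neighbours → 0 H
  atom 15: C, bond orders sum to 4 (valence 4) → 0 H
  atom 16: C, bond orders sum to 1 (valence 4) → 3 H
  atom 17: O, bond orders sum to 2 (valence 2) → 0 H
Total hydrogens: 11.

11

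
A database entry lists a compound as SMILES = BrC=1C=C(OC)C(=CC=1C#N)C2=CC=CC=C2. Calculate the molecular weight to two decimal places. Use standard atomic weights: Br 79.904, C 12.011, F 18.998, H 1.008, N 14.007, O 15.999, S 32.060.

288.14 g/mol

First, the molecular formula is C14H10BrNO (counting implicit H from valence).
  Br: 1 × 79.904 = 79.904
  C: 14 × 12.011 = 168.154
  H: 10 × 1.008 = 10.080
  N: 1 × 14.007 = 14.007
  O: 1 × 15.999 = 15.999
Sum: 1×79.904 + 14×12.011 + 10×1.008 + 1×14.007 + 1×15.999 = 288.144 → 288.14 g/mol.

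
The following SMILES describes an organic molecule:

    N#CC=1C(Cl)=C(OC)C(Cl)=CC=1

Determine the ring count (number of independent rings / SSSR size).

In SMILES, each pair of matching ring-closure digits denotes one ring-closing bond; the number of such bonds equals the number of independent rings.
Ring-closure bonds here: 1.

1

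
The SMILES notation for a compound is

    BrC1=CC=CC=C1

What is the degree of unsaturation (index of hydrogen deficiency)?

4

Degree of unsaturation = (number of rings) + (number of π bonds).
Ring closures in the SMILES: 1.
π bonds: 3 double bonds (each 1 DoU) → 3 DoU from unsaturation.
Total DoU = 1 + 3 = 4.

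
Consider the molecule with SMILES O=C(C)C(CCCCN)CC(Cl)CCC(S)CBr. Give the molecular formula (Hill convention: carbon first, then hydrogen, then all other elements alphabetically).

Walk through each heavy atom and fill implicit hydrogens from standard valence (C 4, N 3, O 2, S 2, halogen 1):
  atom 1: O, bond orders sum to 2 (valence 2) → 0 H
  atom 2: C, bond orders sum to 4 (valence 4) → 0 H
  atom 3: C, bond orders sum to 1 (valence 4) → 3 H
  atom 4: C, bond orders sum to 3 (valence 4) → 1 H
  atom 5: C, bond orders sum to 2 (valence 4) → 2 H
  atom 6: C, bond orders sum to 2 (valence 4) → 2 H
  atom 7: C, bond orders sum to 2 (valence 4) → 2 H
  atom 8: C, bond orders sum to 2 (valence 4) → 2 H
  atom 9: N, bond orders sum to 1 (valence 3) → 2 H
  atom 10: C, bond orders sum to 2 (valence 4) → 2 H
  atom 11: C, bond orders sum to 3 (valence 4) → 1 H
  atom 12: Cl (halogen, monovalent) → 0 H
  atom 13: C, bond orders sum to 2 (valence 4) → 2 H
  atom 14: C, bond orders sum to 2 (valence 4) → 2 H
  atom 15: C, bond orders sum to 3 (valence 4) → 1 H
  atom 16: S, bond orders sum to 1 (valence 2) → 1 H
  atom 17: C, bond orders sum to 2 (valence 4) → 2 H
  atom 18: Br (halogen, monovalent) → 0 H
Totals → C:13, H:25, Br:1, Cl:1, N:1, O:1, S:1.

C13H25BrClNOS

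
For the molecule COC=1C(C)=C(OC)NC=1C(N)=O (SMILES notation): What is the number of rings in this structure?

In SMILES, each pair of matching ring-closure digits denotes one ring-closing bond; the number of such bonds equals the number of independent rings.
Ring-closure bonds here: 1.

1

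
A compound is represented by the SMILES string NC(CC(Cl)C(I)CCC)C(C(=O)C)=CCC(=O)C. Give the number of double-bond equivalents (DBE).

Degree of unsaturation = (number of rings) + (number of π bonds).
Ring closures in the SMILES: 0.
π bonds: 3 double bonds (each 1 DoU) → 3 DoU from unsaturation.
Total DoU = 0 + 3 = 3.

3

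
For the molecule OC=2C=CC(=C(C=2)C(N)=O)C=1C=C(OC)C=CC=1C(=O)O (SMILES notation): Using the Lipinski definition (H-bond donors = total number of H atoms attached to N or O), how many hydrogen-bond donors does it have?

Donors: find every N or O and count the H atoms it carries.
  atom 1 (O): bond orders sum to 1 → 1 H
  atom 9 (N): bond orders sum to 1 → 2 H
  atom 10 (O): bond orders sum to 2 → 0 H
  atom 14 (O): bond orders sum to 2 → 0 H
  atom 20 (O): bond orders sum to 2 → 0 H
  atom 21 (O): bond orders sum to 1 → 1 H
Lipinski HBD = 4.

4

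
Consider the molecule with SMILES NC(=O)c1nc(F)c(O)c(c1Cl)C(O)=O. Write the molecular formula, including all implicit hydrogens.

Walk through each heavy atom and fill implicit hydrogens from standard valence (C 4, N 3, O 2, S 2, halogen 1); for lowercase aromatic atoms, an aromatic c carries 1 H when it has two neighbours and 0 H with three, and aromatic n carries 0 H:
  atom 1: N, bond orders sum to 1 (valence 3) → 2 H
  atom 2: C, bond orders sum to 4 (valence 4) → 0 H
  atom 3: O, bond orders sum to 2 (valence 2) → 0 H
  atom 4: aromatic c, 3 neighbours → 0 H
  atom 5: aromatic n, 2 neighbours → 0 H
  atom 6: aromatic c, 3 neighbours → 0 H
  atom 7: F (halogen, monovalent) → 0 H
  atom 8: aromatic c, 3 neighbours → 0 H
  atom 9: O, bond orders sum to 1 (valence 2) → 1 H
  atom 10: aromatic c, 3 neighbours → 0 H
  atom 11: aromatic c, 3 neighbours → 0 H
  atom 12: Cl (halogen, monovalent) → 0 H
  atom 13: C, bond orders sum to 4 (valence 4) → 0 H
  atom 14: O, bond orders sum to 1 (valence 2) → 1 H
  atom 15: O, bond orders sum to 2 (valence 2) → 0 H
Totals → C:7, H:4, Cl:1, F:1, N:2, O:4.

C7H4ClFN2O4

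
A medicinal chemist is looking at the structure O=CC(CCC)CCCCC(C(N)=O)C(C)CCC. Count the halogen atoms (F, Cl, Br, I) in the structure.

0

Scan the SMILES for the halogen motif — none present.
Groups that are present: 1 aldehyde, 1 amide.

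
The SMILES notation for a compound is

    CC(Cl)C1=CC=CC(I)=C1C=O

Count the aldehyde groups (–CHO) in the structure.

1

The aldehyde motif appears at heavy-atom position 11 in the SMILES.
Aldehyde count: 1.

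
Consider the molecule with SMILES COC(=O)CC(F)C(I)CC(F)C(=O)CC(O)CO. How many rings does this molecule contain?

In SMILES, each pair of matching ring-closure digits denotes one ring-closing bond; the number of such bonds equals the number of independent rings.
Ring-closure bonds here: 0.

0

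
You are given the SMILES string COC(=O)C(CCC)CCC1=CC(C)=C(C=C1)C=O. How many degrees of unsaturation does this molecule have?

6

Molecular formula: C16H22O3.
DoU = (2C + 2 + N − H − X) / 2, where X is the halogen count and O/S are ignored.
    = (2·16 + 2 + 0 − 22 − 0) / 2 = 12 / 2 = 6.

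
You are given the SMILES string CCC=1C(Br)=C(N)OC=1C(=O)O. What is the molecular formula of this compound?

Walk through each heavy atom and fill implicit hydrogens from standard valence (C 4, N 3, O 2, S 2, halogen 1):
  atom 1: C, bond orders sum to 1 (valence 4) → 3 H
  atom 2: C, bond orders sum to 2 (valence 4) → 2 H
  atom 3: C, bond orders sum to 4 (valence 4) → 0 H
  atom 4: C, bond orders sum to 4 (valence 4) → 0 H
  atom 5: Br (halogen, monovalent) → 0 H
  atom 6: C, bond orders sum to 4 (valence 4) → 0 H
  atom 7: N, bond orders sum to 1 (valence 3) → 2 H
  atom 8: O, bond orders sum to 2 (valence 2) → 0 H
  atom 9: C, bond orders sum to 4 (valence 4) → 0 H
  atom 10: C, bond orders sum to 4 (valence 4) → 0 H
  atom 11: O, bond orders sum to 2 (valence 2) → 0 H
  atom 12: O, bond orders sum to 1 (valence 2) → 1 H
Totals → C:7, H:8, Br:1, N:1, O:3.
In Hill order: C7H8BrNO3.

C7H8BrNO3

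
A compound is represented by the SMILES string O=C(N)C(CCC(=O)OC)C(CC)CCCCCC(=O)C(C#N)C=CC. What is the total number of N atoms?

Scan the SMILES for N atoms (remember two-letter symbols like Cl and Br are single atoms).
Nitrogen count: 2.

2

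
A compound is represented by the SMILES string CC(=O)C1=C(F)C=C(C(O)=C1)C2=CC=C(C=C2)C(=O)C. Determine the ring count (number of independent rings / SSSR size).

In SMILES, each pair of matching ring-closure digits denotes one ring-closing bond; the number of such bonds equals the number of independent rings.
Ring-closure bonds here: 2.

2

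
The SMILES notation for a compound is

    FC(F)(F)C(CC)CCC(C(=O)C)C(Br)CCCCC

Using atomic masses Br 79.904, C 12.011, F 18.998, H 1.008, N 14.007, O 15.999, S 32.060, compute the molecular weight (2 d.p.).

359.27 g/mol

First, the molecular formula is C15H26BrF3O (counting implicit H from valence).
  Br: 1 × 79.904 = 79.904
  C: 15 × 12.011 = 180.165
  F: 3 × 18.998 = 56.994
  H: 26 × 1.008 = 26.208
  O: 1 × 15.999 = 15.999
Sum: 1×79.904 + 15×12.011 + 3×18.998 + 26×1.008 + 1×15.999 = 359.270 → 359.27 g/mol.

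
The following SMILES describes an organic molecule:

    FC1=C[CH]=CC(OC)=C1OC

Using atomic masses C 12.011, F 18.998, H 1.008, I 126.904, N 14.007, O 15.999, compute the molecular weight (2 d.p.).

156.16 g/mol

First, the molecular formula is C8H9FO2 (counting implicit H from valence).
  C: 8 × 12.011 = 96.088
  F: 1 × 18.998 = 18.998
  H: 9 × 1.008 = 9.072
  O: 2 × 15.999 = 31.998
Sum: 8×12.011 + 1×18.998 + 9×1.008 + 2×15.999 = 156.156 → 156.16 g/mol.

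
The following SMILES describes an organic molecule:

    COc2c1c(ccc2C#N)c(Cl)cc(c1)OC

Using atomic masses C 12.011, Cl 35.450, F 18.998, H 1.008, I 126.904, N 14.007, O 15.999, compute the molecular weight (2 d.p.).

First, the molecular formula is C13H10ClNO2 (counting implicit H from valence).
  C: 13 × 12.011 = 156.143
  Cl: 1 × 35.450 = 35.450
  H: 10 × 1.008 = 10.080
  N: 1 × 14.007 = 14.007
  O: 2 × 15.999 = 31.998
Sum: 13×12.011 + 1×35.450 + 10×1.008 + 1×14.007 + 2×15.999 = 247.678 → 247.68 g/mol.

247.68 g/mol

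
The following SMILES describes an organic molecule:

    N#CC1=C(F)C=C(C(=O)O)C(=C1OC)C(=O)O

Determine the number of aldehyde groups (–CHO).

Scan the SMILES for the aldehyde motif — none present.
Groups that are present: 2 carboxylic acid, 1 ether, 1 nitrile.

0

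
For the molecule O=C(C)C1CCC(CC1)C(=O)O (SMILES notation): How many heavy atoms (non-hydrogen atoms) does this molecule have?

Every atom symbol written in the SMILES (organic subset) is one heavy atom; implicit H are not written.
Heavy atoms by element → C:9, O:3.
Total: 12.

12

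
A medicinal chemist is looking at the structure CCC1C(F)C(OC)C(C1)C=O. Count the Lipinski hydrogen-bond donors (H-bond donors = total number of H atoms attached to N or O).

0

Donors: find every N or O and count the H atoms it carries.
  atom 7 (O): bond orders sum to 2 → 0 H
  atom 12 (O): bond orders sum to 2 → 0 H
Lipinski HBD = 0.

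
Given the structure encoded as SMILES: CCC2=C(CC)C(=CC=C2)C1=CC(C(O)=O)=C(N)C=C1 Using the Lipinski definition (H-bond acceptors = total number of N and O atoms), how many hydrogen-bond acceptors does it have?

3

N atoms: 1; O atoms: 2.
Lipinski HBA = 1 + 2 = 3.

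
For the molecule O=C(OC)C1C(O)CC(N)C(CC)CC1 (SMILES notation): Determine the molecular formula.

C11H21NO3

Walk through each heavy atom and fill implicit hydrogens from standard valence (C 4, N 3, O 2, S 2, halogen 1):
  atom 1: O, bond orders sum to 2 (valence 2) → 0 H
  atom 2: C, bond orders sum to 4 (valence 4) → 0 H
  atom 3: O, bond orders sum to 2 (valence 2) → 0 H
  atom 4: C, bond orders sum to 1 (valence 4) → 3 H
  atom 5: C, bond orders sum to 3 (valence 4) → 1 H
  atom 6: C, bond orders sum to 3 (valence 4) → 1 H
  atom 7: O, bond orders sum to 1 (valence 2) → 1 H
  atom 8: C, bond orders sum to 2 (valence 4) → 2 H
  atom 9: C, bond orders sum to 3 (valence 4) → 1 H
  atom 10: N, bond orders sum to 1 (valence 3) → 2 H
  atom 11: C, bond orders sum to 3 (valence 4) → 1 H
  atom 12: C, bond orders sum to 2 (valence 4) → 2 H
  atom 13: C, bond orders sum to 1 (valence 4) → 3 H
  atom 14: C, bond orders sum to 2 (valence 4) → 2 H
  atom 15: C, bond orders sum to 2 (valence 4) → 2 H
Totals → C:11, H:21, N:1, O:3.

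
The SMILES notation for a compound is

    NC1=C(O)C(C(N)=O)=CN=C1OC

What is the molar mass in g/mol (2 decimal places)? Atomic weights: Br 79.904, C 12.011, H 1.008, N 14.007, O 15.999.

183.17 g/mol

First, the molecular formula is C7H9N3O3 (counting implicit H from valence).
  C: 7 × 12.011 = 84.077
  H: 9 × 1.008 = 9.072
  N: 3 × 14.007 = 42.021
  O: 3 × 15.999 = 47.997
Sum: 7×12.011 + 9×1.008 + 3×14.007 + 3×15.999 = 183.167 → 183.17 g/mol.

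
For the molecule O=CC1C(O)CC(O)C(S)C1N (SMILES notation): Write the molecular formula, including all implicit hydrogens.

Walk through each heavy atom and fill implicit hydrogens from standard valence (C 4, N 3, O 2, S 2, halogen 1):
  atom 1: O, bond orders sum to 2 (valence 2) → 0 H
  atom 2: C, bond orders sum to 3 (valence 4) → 1 H
  atom 3: C, bond orders sum to 3 (valence 4) → 1 H
  atom 4: C, bond orders sum to 3 (valence 4) → 1 H
  atom 5: O, bond orders sum to 1 (valence 2) → 1 H
  atom 6: C, bond orders sum to 2 (valence 4) → 2 H
  atom 7: C, bond orders sum to 3 (valence 4) → 1 H
  atom 8: O, bond orders sum to 1 (valence 2) → 1 H
  atom 9: C, bond orders sum to 3 (valence 4) → 1 H
  atom 10: S, bond orders sum to 1 (valence 2) → 1 H
  atom 11: C, bond orders sum to 3 (valence 4) → 1 H
  atom 12: N, bond orders sum to 1 (valence 3) → 2 H
Totals → C:7, H:13, N:1, O:3, S:1.
In Hill order: C7H13NO3S.

C7H13NO3S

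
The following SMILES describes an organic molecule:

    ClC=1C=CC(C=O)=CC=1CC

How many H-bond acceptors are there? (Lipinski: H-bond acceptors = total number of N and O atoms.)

1

N atoms: 0; O atoms: 1.
Lipinski HBA = 0 + 1 = 1.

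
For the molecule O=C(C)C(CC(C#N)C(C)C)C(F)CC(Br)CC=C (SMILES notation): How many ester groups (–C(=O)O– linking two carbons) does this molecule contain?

0

Scan the SMILES for the ester motif — none present.
Groups that are present: 1 alkene, 1 ketone, 1 nitrile.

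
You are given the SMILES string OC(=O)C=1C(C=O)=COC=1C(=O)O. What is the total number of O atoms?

6

Scan the SMILES for O atoms (remember two-letter symbols like Cl and Br are single atoms).
Oxygen count: 6.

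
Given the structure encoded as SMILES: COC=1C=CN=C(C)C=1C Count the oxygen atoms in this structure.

Scan the SMILES for O atoms (remember two-letter symbols like Cl and Br are single atoms).
Oxygen count: 1.

1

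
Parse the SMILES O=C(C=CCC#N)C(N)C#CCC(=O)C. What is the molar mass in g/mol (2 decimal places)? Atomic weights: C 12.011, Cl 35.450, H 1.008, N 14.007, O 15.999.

204.23 g/mol

First, the molecular formula is C11H12N2O2 (counting implicit H from valence).
  C: 11 × 12.011 = 132.121
  H: 12 × 1.008 = 12.096
  N: 2 × 14.007 = 28.014
  O: 2 × 15.999 = 31.998
Sum: 11×12.011 + 12×1.008 + 2×14.007 + 2×15.999 = 204.229 → 204.23 g/mol.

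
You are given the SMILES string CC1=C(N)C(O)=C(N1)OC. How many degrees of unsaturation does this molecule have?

Molecular formula: C6H10N2O2.
DoU = (2C + 2 + N − H − X) / 2, where X is the halogen count and O/S are ignored.
    = (2·6 + 2 + 2 − 10 − 0) / 2 = 6 / 2 = 3.

3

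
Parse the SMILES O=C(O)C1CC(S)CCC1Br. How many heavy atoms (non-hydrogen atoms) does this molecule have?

Every atom symbol written in the SMILES (organic subset) is one heavy atom; implicit H are not written.
Heavy atoms by element → Br:1, C:7, O:2, S:1.
Total: 11.

11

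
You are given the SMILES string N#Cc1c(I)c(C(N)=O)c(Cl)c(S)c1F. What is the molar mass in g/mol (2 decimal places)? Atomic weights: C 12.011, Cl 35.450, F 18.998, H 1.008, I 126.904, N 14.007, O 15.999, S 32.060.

First, the molecular formula is C8H3ClFIN2OS (counting implicit H from valence).
  C: 8 × 12.011 = 96.088
  Cl: 1 × 35.450 = 35.450
  F: 1 × 18.998 = 18.998
  H: 3 × 1.008 = 3.024
  I: 1 × 126.904 = 126.904
  N: 2 × 14.007 = 28.014
  O: 1 × 15.999 = 15.999
  S: 1 × 32.060 = 32.060
Sum: 8×12.011 + 1×35.450 + 1×18.998 + 3×1.008 + 1×126.904 + 2×14.007 + 1×15.999 + 1×32.060 = 356.537 → 356.54 g/mol.

356.54 g/mol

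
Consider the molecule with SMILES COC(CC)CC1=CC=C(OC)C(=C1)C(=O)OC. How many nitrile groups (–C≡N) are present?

Scan the SMILES for the nitrile motif — none present.
Groups that are present: 1 ester, 2 ether.

0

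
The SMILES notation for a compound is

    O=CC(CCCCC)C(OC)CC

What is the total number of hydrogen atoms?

Walk through each heavy atom and fill implicit hydrogens from standard valence (C 4, N 3, O 2, S 2, halogen 1):
  atom 1: O, bond orders sum to 2 (valence 2) → 0 H
  atom 2: C, bond orders sum to 3 (valence 4) → 1 H
  atom 3: C, bond orders sum to 3 (valence 4) → 1 H
  atom 4: C, bond orders sum to 2 (valence 4) → 2 H
  atom 5: C, bond orders sum to 2 (valence 4) → 2 H
  atom 6: C, bond orders sum to 2 (valence 4) → 2 H
  atom 7: C, bond orders sum to 2 (valence 4) → 2 H
  atom 8: C, bond orders sum to 1 (valence 4) → 3 H
  atom 9: C, bond orders sum to 3 (valence 4) → 1 H
  atom 10: O, bond orders sum to 2 (valence 2) → 0 H
  atom 11: C, bond orders sum to 1 (valence 4) → 3 H
  atom 12: C, bond orders sum to 2 (valence 4) → 2 H
  atom 13: C, bond orders sum to 1 (valence 4) → 3 H
Total hydrogens: 22.

22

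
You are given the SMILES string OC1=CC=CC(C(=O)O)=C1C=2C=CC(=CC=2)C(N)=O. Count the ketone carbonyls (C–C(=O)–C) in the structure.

Scan the SMILES for the ketone motif — none present.
Groups that are present: 1 amide, 1 carboxylic acid, 1 hydroxyl.

0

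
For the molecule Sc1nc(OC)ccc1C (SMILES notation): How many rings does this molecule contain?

In SMILES, each pair of matching ring-closure digits denotes one ring-closing bond; the number of such bonds equals the number of independent rings.
Ring-closure bonds here: 1.

1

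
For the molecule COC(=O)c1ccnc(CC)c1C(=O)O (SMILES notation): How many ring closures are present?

In SMILES, each pair of matching ring-closure digits denotes one ring-closing bond; the number of such bonds equals the number of independent rings.
Ring-closure bonds here: 1.

1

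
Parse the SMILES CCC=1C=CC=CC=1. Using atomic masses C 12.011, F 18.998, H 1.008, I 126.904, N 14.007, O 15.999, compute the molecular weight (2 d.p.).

First, the molecular formula is C8H10 (counting implicit H from valence).
  C: 8 × 12.011 = 96.088
  H: 10 × 1.008 = 10.080
Sum: 8×12.011 + 10×1.008 = 106.168 → 106.17 g/mol.

106.17 g/mol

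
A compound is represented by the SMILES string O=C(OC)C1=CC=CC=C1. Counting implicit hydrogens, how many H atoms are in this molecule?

Walk through each heavy atom and fill implicit hydrogens from standard valence (C 4, N 3, O 2, S 2, halogen 1):
  atom 1: O, bond orders sum to 2 (valence 2) → 0 H
  atom 2: C, bond orders sum to 4 (valence 4) → 0 H
  atom 3: O, bond orders sum to 2 (valence 2) → 0 H
  atom 4: C, bond orders sum to 1 (valence 4) → 3 H
  atom 5: C, bond orders sum to 4 (valence 4) → 0 H
  atom 6: C, bond orders sum to 3 (valence 4) → 1 H
  atom 7: C, bond orders sum to 3 (valence 4) → 1 H
  atom 8: C, bond orders sum to 3 (valence 4) → 1 H
  atom 9: C, bond orders sum to 3 (valence 4) → 1 H
  atom 10: C, bond orders sum to 3 (valence 4) → 1 H
Total hydrogens: 8.

8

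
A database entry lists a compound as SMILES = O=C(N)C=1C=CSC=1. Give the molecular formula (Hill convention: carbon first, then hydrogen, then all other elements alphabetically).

C5H5NOS

Walk through each heavy atom and fill implicit hydrogens from standard valence (C 4, N 3, O 2, S 2, halogen 1):
  atom 1: O, bond orders sum to 2 (valence 2) → 0 H
  atom 2: C, bond orders sum to 4 (valence 4) → 0 H
  atom 3: N, bond orders sum to 1 (valence 3) → 2 H
  atom 4: C, bond orders sum to 4 (valence 4) → 0 H
  atom 5: C, bond orders sum to 3 (valence 4) → 1 H
  atom 6: C, bond orders sum to 3 (valence 4) → 1 H
  atom 7: S, bond orders sum to 2 (valence 2) → 0 H
  atom 8: C, bond orders sum to 3 (valence 4) → 1 H
Totals → C:5, H:5, N:1, O:1, S:1.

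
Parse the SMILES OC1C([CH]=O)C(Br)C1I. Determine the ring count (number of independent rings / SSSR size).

In SMILES, each pair of matching ring-closure digits denotes one ring-closing bond; the number of such bonds equals the number of independent rings.
Ring-closure bonds here: 1.

1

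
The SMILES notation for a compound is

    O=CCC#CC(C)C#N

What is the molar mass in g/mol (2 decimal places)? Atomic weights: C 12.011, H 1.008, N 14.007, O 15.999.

121.14 g/mol

First, the molecular formula is C7H7NO (counting implicit H from valence).
  C: 7 × 12.011 = 84.077
  H: 7 × 1.008 = 7.056
  N: 1 × 14.007 = 14.007
  O: 1 × 15.999 = 15.999
Sum: 7×12.011 + 7×1.008 + 1×14.007 + 1×15.999 = 121.139 → 121.14 g/mol.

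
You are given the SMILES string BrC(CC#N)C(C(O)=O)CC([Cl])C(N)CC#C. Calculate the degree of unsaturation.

5

Degree of unsaturation = (number of rings) + (number of π bonds).
Ring closures in the SMILES: 0.
π bonds: 1 double bond (each 1 DoU), 2 triple bonds (each 2 DoU) → 5 DoU from unsaturation.
Total DoU = 0 + 5 = 5.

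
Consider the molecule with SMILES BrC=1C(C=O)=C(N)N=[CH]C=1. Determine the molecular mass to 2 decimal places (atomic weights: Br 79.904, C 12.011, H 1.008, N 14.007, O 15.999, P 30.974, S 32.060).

201.02 g/mol

First, the molecular formula is C6H5BrN2O (counting implicit H from valence).
  Br: 1 × 79.904 = 79.904
  C: 6 × 12.011 = 72.066
  H: 5 × 1.008 = 5.040
  N: 2 × 14.007 = 28.014
  O: 1 × 15.999 = 15.999
Sum: 1×79.904 + 6×12.011 + 5×1.008 + 2×14.007 + 1×15.999 = 201.023 → 201.02 g/mol.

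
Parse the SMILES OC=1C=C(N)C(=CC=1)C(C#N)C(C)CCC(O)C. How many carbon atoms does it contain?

14

Count every carbon token in the SMILES (each C, including those in ring-closure positions and inside branches).
Carbon count: 14.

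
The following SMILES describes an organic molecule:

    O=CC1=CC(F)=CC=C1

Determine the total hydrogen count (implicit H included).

Walk through each heavy atom and fill implicit hydrogens from standard valence (C 4, N 3, O 2, S 2, halogen 1):
  atom 1: O, bond orders sum to 2 (valence 2) → 0 H
  atom 2: C, bond orders sum to 3 (valence 4) → 1 H
  atom 3: C, bond orders sum to 4 (valence 4) → 0 H
  atom 4: C, bond orders sum to 3 (valence 4) → 1 H
  atom 5: C, bond orders sum to 4 (valence 4) → 0 H
  atom 6: F (halogen, monovalent) → 0 H
  atom 7: C, bond orders sum to 3 (valence 4) → 1 H
  atom 8: C, bond orders sum to 3 (valence 4) → 1 H
  atom 9: C, bond orders sum to 3 (valence 4) → 1 H
Total hydrogens: 5.

5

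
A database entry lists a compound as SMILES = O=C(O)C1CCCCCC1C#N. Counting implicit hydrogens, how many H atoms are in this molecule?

13

Walk through each heavy atom and fill implicit hydrogens from standard valence (C 4, N 3, O 2, S 2, halogen 1):
  atom 1: O, bond orders sum to 2 (valence 2) → 0 H
  atom 2: C, bond orders sum to 4 (valence 4) → 0 H
  atom 3: O, bond orders sum to 1 (valence 2) → 1 H
  atom 4: C, bond orders sum to 3 (valence 4) → 1 H
  atom 5: C, bond orders sum to 2 (valence 4) → 2 H
  atom 6: C, bond orders sum to 2 (valence 4) → 2 H
  atom 7: C, bond orders sum to 2 (valence 4) → 2 H
  atom 8: C, bond orders sum to 2 (valence 4) → 2 H
  atom 9: C, bond orders sum to 2 (valence 4) → 2 H
  atom 10: C, bond orders sum to 3 (valence 4) → 1 H
  atom 11: C, bond orders sum to 4 (valence 4) → 0 H
  atom 12: N, bond orders sum to 3 (valence 3) → 0 H
Total hydrogens: 13.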